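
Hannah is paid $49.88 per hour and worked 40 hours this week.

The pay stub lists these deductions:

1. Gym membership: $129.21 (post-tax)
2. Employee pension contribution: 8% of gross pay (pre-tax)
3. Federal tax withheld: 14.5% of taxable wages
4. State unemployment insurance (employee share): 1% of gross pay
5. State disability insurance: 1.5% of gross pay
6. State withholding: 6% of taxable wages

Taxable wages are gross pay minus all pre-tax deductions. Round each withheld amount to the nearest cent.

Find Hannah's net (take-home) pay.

$1,280.20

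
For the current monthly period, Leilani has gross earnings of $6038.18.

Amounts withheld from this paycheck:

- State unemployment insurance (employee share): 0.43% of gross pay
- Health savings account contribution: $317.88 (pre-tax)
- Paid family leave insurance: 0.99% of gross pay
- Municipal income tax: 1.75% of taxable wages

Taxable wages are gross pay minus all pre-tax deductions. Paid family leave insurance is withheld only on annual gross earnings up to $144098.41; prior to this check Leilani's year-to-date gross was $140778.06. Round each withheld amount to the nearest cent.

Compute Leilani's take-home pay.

Health savings account contribution: $317.88
Taxable wages = $6038.18 − $317.88 = $5720.30
Municipal income tax: $5720.30 × 0.0175 = $100.11
Paid family leave insurance: only $144098.41 − $140778.06 = $3320.35 of this check is subject → $3320.35 × 0.0099 = $32.87
State unemployment insurance (employee share): $6038.18 × 0.0043 = $25.96
Total deductions = $317.88 + $100.11 + $32.87 + $25.96 = $476.82
Net pay = $6038.18 − $476.82 = $5561.36

$5561.36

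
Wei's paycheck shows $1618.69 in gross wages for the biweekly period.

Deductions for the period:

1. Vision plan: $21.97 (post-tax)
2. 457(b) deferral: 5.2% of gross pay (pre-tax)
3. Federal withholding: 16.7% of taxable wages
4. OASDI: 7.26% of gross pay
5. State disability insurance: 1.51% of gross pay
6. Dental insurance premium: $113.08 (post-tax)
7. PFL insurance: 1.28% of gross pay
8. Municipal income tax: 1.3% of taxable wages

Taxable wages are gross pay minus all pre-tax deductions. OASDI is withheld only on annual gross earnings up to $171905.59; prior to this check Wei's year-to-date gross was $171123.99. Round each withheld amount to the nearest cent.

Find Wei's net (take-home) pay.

$1021.36

457(b) deferral: $1618.69 × 0.052 = $84.17
Taxable wages = $1618.69 − $84.17 = $1534.52
Municipal income tax: $1534.52 × 0.013 = $19.95
Federal withholding: $1534.52 × 0.167 = $256.26
State disability insurance: $1618.69 × 0.0151 = $24.44
PFL insurance: $1618.69 × 0.0128 = $20.72
OASDI: only $171905.59 − $171123.99 = $781.60 of this check is subject → $781.60 × 0.0726 = $56.74
Vision plan: $21.97
Dental insurance premium: $113.08
Total deductions = $84.17 + $19.95 + $256.26 + $24.44 + $20.72 + $56.74 + $21.97 + $113.08 = $597.33
Net pay = $1618.69 − $597.33 = $1021.36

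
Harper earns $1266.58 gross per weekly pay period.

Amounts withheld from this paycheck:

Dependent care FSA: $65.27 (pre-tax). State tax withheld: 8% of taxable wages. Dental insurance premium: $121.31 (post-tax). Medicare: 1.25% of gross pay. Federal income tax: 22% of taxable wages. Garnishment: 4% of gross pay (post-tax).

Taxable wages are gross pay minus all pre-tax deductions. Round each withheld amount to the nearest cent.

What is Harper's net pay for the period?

Dependent care FSA: $65.27
Taxable wages = $1266.58 − $65.27 = $1201.31
State tax withheld: $1201.31 × 0.08 = $96.10
Federal income tax: $1201.31 × 0.22 = $264.29
Medicare: $1266.58 × 0.0125 = $15.83
Dental insurance premium: $121.31
Garnishment: $1266.58 × 0.04 = $50.66
Total deductions = $65.27 + $96.10 + $264.29 + $15.83 + $121.31 + $50.66 = $613.46
Net pay = $1266.58 − $613.46 = $653.12

$653.12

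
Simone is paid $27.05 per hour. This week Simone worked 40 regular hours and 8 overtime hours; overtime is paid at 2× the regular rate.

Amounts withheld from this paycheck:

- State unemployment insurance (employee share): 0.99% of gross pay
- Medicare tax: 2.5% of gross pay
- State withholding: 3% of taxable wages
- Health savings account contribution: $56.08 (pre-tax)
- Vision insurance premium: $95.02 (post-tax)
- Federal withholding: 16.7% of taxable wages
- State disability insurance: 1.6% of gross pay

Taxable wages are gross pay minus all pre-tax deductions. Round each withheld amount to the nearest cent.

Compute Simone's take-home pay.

Regular pay: 40 × $27.05 = $1,082.00
Overtime pay: 8 × $27.05 × 2 = $432.80
Gross pay = $1,082.00 + $432.80 = $1,514.80
Health savings account contribution: $56.08
Taxable wages = $1,514.80 − $56.08 = $1,458.72
Federal withholding: $1,458.72 × 0.167 = $243.61
State withholding: $1,458.72 × 0.03 = $43.76
State unemployment insurance (employee share): $1,514.80 × 0.0099 = $15.00
Medicare tax: $1,514.80 × 0.025 = $37.87
State disability insurance: $1,514.80 × 0.016 = $24.24
Vision insurance premium: $95.02
Total deductions = $56.08 + $243.61 + $43.76 + $15.00 + $37.87 + $24.24 + $95.02 = $515.58
Net pay = $1,514.80 − $515.58 = $999.22

$999.22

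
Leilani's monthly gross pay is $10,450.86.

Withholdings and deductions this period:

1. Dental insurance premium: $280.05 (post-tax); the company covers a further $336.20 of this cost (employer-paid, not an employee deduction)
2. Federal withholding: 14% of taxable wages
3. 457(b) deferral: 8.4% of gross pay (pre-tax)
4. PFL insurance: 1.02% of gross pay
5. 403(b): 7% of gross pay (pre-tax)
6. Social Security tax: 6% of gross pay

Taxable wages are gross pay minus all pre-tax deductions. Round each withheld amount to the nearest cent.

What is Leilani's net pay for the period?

$6,589.93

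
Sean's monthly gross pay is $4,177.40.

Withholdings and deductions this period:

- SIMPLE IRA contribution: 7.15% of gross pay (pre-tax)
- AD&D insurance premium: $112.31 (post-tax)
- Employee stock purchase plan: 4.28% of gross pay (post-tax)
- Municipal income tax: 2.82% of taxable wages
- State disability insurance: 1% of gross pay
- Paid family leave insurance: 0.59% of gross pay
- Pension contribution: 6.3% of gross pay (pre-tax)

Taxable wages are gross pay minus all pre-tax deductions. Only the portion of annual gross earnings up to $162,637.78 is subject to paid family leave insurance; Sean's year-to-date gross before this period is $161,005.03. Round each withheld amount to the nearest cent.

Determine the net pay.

$3,171.08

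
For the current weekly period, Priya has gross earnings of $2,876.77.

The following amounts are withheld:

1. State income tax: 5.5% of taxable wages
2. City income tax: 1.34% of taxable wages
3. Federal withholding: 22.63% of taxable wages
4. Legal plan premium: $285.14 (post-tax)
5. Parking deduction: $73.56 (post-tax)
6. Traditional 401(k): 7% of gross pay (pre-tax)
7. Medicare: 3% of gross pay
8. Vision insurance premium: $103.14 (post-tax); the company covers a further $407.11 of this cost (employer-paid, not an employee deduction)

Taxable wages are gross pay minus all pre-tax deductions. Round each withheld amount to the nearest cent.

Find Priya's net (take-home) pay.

Traditional 401(k): $2,876.77 × 0.07 = $201.37
Taxable wages = $2,876.77 − $201.37 = $2,675.40
Federal withholding: $2,675.40 × 0.2263 = $605.44
State income tax: $2,675.40 × 0.055 = $147.15
City income tax: $2,675.40 × 0.0134 = $35.85
Medicare: $2,876.77 × 0.03 = $86.30
Parking deduction: $73.56
Vision insurance premium: $103.14
Legal plan premium: $285.14
(Employer's $407.11 toward vision insurance premium is not withheld from the employee.)
Total deductions = $201.37 + $605.44 + $147.15 + $35.85 + $86.30 + $73.56 + $103.14 + $285.14 = $1,537.95
Net pay = $2,876.77 − $1,537.95 = $1,338.82

$1,338.82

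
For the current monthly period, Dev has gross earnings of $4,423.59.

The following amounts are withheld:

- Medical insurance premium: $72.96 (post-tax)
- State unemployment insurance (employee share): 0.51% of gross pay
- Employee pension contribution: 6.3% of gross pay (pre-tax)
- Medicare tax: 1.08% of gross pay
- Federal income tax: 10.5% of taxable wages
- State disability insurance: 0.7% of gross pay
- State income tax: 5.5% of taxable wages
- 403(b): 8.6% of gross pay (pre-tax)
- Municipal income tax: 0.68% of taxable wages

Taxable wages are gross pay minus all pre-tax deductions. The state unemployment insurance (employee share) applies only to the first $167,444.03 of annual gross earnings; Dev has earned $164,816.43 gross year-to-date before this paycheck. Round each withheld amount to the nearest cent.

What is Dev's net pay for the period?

$2,971.45

Employee pension contribution: $4,423.59 × 0.063 = $278.69
403(b): $4,423.59 × 0.086 = $380.43
Pre-tax total = $278.69 + $380.43 = $659.12
Taxable wages = $4,423.59 − $659.12 = $3,764.47
State income tax: $3,764.47 × 0.055 = $207.05
Municipal income tax: $3,764.47 × 0.0068 = $25.60
Federal income tax: $3,764.47 × 0.105 = $395.27
State unemployment insurance (employee share): only $167,444.03 − $164,816.43 = $2,627.60 of this check is subject → $2,627.60 × 0.0051 = $13.40
State disability insurance: $4,423.59 × 0.007 = $30.97
Medicare tax: $4,423.59 × 0.0108 = $47.77
Medical insurance premium: $72.96
Total deductions = $278.69 + $380.43 + $207.05 + $25.60 + $395.27 + $13.40 + $30.97 + $47.77 + $72.96 = $1,452.14
Net pay = $4,423.59 − $1,452.14 = $2,971.45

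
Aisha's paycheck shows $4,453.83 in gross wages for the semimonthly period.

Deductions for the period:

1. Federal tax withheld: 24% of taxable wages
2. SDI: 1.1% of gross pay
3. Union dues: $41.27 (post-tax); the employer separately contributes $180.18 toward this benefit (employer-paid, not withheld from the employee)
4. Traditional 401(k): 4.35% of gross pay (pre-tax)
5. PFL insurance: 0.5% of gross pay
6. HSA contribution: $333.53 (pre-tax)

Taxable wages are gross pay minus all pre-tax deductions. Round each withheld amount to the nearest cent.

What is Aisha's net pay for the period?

Traditional 401(k): $4,453.83 × 0.0435 = $193.74
HSA contribution: $333.53
Pre-tax total = $193.74 + $333.53 = $527.27
Taxable wages = $4,453.83 − $527.27 = $3,926.56
Federal tax withheld: $3,926.56 × 0.24 = $942.37
SDI: $4,453.83 × 0.011 = $48.99
PFL insurance: $4,453.83 × 0.005 = $22.27
Union dues: $41.27
(Employer's $180.18 toward union dues is not withheld from the employee.)
Total deductions = $193.74 + $333.53 + $942.37 + $48.99 + $22.27 + $41.27 = $1,582.17
Net pay = $4,453.83 − $1,582.17 = $2,871.66

$2,871.66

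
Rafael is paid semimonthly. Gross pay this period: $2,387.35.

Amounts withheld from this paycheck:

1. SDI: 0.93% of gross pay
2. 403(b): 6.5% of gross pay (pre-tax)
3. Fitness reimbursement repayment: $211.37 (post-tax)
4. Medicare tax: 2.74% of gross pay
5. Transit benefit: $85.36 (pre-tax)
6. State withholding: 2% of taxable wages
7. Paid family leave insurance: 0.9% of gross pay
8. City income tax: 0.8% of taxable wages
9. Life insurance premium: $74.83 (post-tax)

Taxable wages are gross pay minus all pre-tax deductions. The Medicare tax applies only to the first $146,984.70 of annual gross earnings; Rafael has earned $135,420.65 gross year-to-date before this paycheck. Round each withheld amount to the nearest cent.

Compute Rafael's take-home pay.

403(b): $2,387.35 × 0.065 = $155.18
Transit benefit: $85.36
Pre-tax total = $155.18 + $85.36 = $240.54
Taxable wages = $2,387.35 − $240.54 = $2,146.81
City income tax: $2,146.81 × 0.008 = $17.17
State withholding: $2,146.81 × 0.02 = $42.94
Paid family leave insurance: $2,387.35 × 0.009 = $21.49
Medicare tax: cap not yet reached, full $2,387.35 is subject → $2,387.35 × 0.0274 = $65.41
SDI: $2,387.35 × 0.0093 = $22.20
Fitness reimbursement repayment: $211.37
Life insurance premium: $74.83
Total deductions = $155.18 + $85.36 + $17.17 + $42.94 + $21.49 + $65.41 + $22.20 + $211.37 + $74.83 = $695.95
Net pay = $2,387.35 − $695.95 = $1,691.40

$1,691.40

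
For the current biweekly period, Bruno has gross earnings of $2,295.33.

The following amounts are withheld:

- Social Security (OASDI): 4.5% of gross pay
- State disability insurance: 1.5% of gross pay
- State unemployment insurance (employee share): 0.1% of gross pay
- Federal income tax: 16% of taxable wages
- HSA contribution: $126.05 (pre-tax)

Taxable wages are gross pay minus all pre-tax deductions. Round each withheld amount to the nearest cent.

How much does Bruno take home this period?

HSA contribution: $126.05
Taxable wages = $2,295.33 − $126.05 = $2,169.28
Federal income tax: $2,169.28 × 0.16 = $347.08
State unemployment insurance (employee share): $2,295.33 × 0.001 = $2.30
Social Security (OASDI): $2,295.33 × 0.045 = $103.29
State disability insurance: $2,295.33 × 0.015 = $34.43
Total deductions = $126.05 + $347.08 + $2.30 + $103.29 + $34.43 = $613.15
Net pay = $2,295.33 − $613.15 = $1,682.18

$1,682.18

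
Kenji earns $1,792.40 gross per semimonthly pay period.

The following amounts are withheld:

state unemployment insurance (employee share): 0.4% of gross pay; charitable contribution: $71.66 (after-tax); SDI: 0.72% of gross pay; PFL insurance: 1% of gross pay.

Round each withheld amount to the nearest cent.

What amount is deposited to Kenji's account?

$1,682.74

SDI: $1,792.40 × 0.0072 = $12.91
PFL insurance: $1,792.40 × 0.01 = $17.92
State unemployment insurance (employee share): $1,792.40 × 0.004 = $7.17
Charitable contribution: $71.66
Total deductions = $12.91 + $17.92 + $7.17 + $71.66 = $109.66
Net pay = $1,792.40 − $109.66 = $1,682.74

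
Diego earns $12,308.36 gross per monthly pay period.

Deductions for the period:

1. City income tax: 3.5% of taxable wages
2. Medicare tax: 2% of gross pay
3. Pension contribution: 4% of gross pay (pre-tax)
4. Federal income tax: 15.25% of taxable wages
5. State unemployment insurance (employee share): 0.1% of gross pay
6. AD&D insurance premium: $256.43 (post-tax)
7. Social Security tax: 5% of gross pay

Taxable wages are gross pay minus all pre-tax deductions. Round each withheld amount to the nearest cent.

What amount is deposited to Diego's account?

$8,470.20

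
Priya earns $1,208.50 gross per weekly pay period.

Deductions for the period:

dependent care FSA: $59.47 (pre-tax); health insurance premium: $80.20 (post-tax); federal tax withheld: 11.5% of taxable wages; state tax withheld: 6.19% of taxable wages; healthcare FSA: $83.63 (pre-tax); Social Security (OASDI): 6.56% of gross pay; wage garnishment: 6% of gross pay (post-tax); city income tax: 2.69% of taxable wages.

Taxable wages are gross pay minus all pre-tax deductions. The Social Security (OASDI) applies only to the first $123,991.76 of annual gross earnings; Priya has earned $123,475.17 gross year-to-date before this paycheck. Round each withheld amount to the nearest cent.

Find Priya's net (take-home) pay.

$661.67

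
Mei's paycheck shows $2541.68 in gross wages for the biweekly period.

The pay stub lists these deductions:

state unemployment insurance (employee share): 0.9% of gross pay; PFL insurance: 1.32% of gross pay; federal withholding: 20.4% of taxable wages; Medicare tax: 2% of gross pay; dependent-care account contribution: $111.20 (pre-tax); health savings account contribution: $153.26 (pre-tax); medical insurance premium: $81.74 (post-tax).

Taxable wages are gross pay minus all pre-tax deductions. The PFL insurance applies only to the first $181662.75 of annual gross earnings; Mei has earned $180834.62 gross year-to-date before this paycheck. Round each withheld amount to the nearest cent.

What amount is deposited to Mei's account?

$1646.29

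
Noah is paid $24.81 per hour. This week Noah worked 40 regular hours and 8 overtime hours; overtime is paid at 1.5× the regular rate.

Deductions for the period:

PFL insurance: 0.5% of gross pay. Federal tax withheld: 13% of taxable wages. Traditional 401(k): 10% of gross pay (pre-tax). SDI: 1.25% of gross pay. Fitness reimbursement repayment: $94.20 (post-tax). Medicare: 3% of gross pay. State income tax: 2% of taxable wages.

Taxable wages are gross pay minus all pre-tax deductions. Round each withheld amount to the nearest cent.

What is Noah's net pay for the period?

$831.47

Regular pay: 40 × $24.81 = $992.40
Overtime pay: 8 × $24.81 × 1.5 = $297.72
Gross pay = $992.40 + $297.72 = $1,290.12
Traditional 401(k): $1,290.12 × 0.1 = $129.01
Taxable wages = $1,290.12 − $129.01 = $1,161.11
Federal tax withheld: $1,161.11 × 0.13 = $150.94
State income tax: $1,161.11 × 0.02 = $23.22
Medicare: $1,290.12 × 0.03 = $38.70
PFL insurance: $1,290.12 × 0.005 = $6.45
SDI: $1,290.12 × 0.0125 = $16.13
Fitness reimbursement repayment: $94.20
Total deductions = $129.01 + $150.94 + $23.22 + $38.70 + $6.45 + $16.13 + $94.20 = $458.65
Net pay = $1,290.12 − $458.65 = $831.47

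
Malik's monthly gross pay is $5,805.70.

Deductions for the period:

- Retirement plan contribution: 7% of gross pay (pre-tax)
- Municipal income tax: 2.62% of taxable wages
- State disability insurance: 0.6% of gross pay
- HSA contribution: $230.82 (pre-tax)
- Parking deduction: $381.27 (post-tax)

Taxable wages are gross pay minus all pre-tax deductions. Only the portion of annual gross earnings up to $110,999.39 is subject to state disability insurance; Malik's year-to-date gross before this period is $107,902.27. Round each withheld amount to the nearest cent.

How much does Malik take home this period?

HSA contribution: $230.82
Retirement plan contribution: $5,805.70 × 0.07 = $406.40
Pre-tax total = $230.82 + $406.40 = $637.22
Taxable wages = $5,805.70 − $637.22 = $5,168.48
Municipal income tax: $5,168.48 × 0.0262 = $135.41
State disability insurance: only $110,999.39 − $107,902.27 = $3,097.12 of this check is subject → $3,097.12 × 0.006 = $18.58
Parking deduction: $381.27
Total deductions = $230.82 + $406.40 + $135.41 + $18.58 + $381.27 = $1,172.48
Net pay = $5,805.70 − $1,172.48 = $4,633.22

$4,633.22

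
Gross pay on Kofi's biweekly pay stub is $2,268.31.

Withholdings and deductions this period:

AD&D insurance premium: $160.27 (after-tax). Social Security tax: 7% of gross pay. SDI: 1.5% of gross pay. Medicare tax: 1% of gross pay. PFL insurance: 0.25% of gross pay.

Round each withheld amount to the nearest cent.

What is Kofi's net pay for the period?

SDI: $2,268.31 × 0.015 = $34.02
Medicare tax: $2,268.31 × 0.01 = $22.68
PFL insurance: $2,268.31 × 0.0025 = $5.67
Social Security tax: $2,268.31 × 0.07 = $158.78
AD&D insurance premium: $160.27
Total deductions = $34.02 + $22.68 + $5.67 + $158.78 + $160.27 = $381.42
Net pay = $2,268.31 − $381.42 = $1,886.89

$1,886.89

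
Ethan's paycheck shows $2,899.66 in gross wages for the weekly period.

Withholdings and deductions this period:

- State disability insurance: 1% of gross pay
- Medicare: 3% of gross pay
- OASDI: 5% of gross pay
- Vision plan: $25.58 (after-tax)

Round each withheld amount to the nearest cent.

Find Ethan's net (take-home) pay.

OASDI: $2,899.66 × 0.05 = $144.98
Medicare: $2,899.66 × 0.03 = $86.99
State disability insurance: $2,899.66 × 0.01 = $29.00
Vision plan: $25.58
Total deductions = $144.98 + $86.99 + $29.00 + $25.58 = $286.55
Net pay = $2,899.66 − $286.55 = $2,613.11

$2,613.11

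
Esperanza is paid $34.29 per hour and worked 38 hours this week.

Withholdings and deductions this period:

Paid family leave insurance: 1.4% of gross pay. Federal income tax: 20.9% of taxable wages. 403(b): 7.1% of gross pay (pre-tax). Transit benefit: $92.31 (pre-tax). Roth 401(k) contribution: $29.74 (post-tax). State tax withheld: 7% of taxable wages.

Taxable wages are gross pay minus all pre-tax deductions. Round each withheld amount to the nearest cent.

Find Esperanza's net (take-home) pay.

$758.25

Gross pay: 38 × $34.29 = $1303.02
Transit benefit: $92.31
403(b): $1303.02 × 0.071 = $92.51
Pre-tax total = $92.31 + $92.51 = $184.82
Taxable wages = $1303.02 − $184.82 = $1118.20
State tax withheld: $1118.20 × 0.07 = $78.27
Federal income tax: $1118.20 × 0.209 = $233.70
Paid family leave insurance: $1303.02 × 0.014 = $18.24
Roth 401(k) contribution: $29.74
Total deductions = $92.31 + $92.51 + $78.27 + $233.70 + $18.24 + $29.74 = $544.77
Net pay = $1303.02 − $544.77 = $758.25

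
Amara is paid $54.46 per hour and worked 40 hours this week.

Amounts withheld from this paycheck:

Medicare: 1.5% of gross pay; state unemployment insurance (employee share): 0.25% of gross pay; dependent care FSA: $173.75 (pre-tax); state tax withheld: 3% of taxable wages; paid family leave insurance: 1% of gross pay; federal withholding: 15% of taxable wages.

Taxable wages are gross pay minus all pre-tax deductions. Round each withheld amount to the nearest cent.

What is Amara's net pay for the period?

$1,583.90

Gross pay: 40 × $54.46 = $2,178.40
Dependent care FSA: $173.75
Taxable wages = $2,178.40 − $173.75 = $2,004.65
Federal withholding: $2,004.65 × 0.15 = $300.70
State tax withheld: $2,004.65 × 0.03 = $60.14
State unemployment insurance (employee share): $2,178.40 × 0.0025 = $5.45
Medicare: $2,178.40 × 0.015 = $32.68
Paid family leave insurance: $2,178.40 × 0.01 = $21.78
Total deductions = $173.75 + $300.70 + $60.14 + $5.45 + $32.68 + $21.78 = $594.50
Net pay = $2,178.40 − $594.50 = $1,583.90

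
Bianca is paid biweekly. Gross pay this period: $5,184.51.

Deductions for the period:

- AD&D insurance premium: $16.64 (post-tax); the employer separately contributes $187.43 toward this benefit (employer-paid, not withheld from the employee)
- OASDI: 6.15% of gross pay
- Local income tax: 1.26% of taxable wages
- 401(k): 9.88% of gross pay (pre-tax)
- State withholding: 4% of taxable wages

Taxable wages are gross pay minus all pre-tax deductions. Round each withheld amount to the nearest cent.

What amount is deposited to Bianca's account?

401(k): $5,184.51 × 0.0988 = $512.23
Taxable wages = $5,184.51 − $512.23 = $4,672.28
Local income tax: $4,672.28 × 0.0126 = $58.87
State withholding: $4,672.28 × 0.04 = $186.89
OASDI: $5,184.51 × 0.0615 = $318.85
AD&D insurance premium: $16.64
(Employer's $187.43 toward AD&D insurance premium is not withheld from the employee.)
Total deductions = $512.23 + $58.87 + $186.89 + $318.85 + $16.64 = $1,093.48
Net pay = $5,184.51 − $1,093.48 = $4,091.03

$4,091.03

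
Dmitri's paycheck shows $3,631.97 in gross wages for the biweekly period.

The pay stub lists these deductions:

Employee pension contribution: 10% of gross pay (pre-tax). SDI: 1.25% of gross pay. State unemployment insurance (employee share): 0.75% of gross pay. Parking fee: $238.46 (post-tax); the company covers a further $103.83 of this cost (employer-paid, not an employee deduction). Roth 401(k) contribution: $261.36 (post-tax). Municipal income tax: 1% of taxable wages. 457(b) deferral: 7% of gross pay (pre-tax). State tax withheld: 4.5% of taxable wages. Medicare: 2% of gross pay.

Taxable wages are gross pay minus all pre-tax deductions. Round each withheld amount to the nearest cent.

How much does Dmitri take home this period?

Employee pension contribution: $3,631.97 × 0.1 = $363.20
457(b) deferral: $3,631.97 × 0.07 = $254.24
Pre-tax total = $363.20 + $254.24 = $617.44
Taxable wages = $3,631.97 − $617.44 = $3,014.53
State tax withheld: $3,014.53 × 0.045 = $135.65
Municipal income tax: $3,014.53 × 0.01 = $30.15
State unemployment insurance (employee share): $3,631.97 × 0.0075 = $27.24
SDI: $3,631.97 × 0.0125 = $45.40
Medicare: $3,631.97 × 0.02 = $72.64
Roth 401(k) contribution: $261.36
Parking fee: $238.46
(Employer's $103.83 toward parking fee is not withheld from the employee.)
Total deductions = $363.20 + $254.24 + $135.65 + $30.15 + $27.24 + $45.40 + $72.64 + $261.36 + $238.46 = $1,428.34
Net pay = $3,631.97 − $1,428.34 = $2,203.63

$2,203.63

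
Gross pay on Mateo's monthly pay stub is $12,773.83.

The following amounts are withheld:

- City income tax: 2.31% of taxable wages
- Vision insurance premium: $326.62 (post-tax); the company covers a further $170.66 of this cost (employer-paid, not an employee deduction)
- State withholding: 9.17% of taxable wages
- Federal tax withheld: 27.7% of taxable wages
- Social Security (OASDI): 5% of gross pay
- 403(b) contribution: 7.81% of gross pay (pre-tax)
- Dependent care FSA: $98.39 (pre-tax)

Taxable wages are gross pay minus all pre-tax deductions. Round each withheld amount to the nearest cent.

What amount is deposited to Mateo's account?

$6,137.13

Dependent care FSA: $98.39
403(b) contribution: $12,773.83 × 0.0781 = $997.64
Pre-tax total = $98.39 + $997.64 = $1,096.03
Taxable wages = $12,773.83 − $1,096.03 = $11,677.80
State withholding: $11,677.80 × 0.0917 = $1,070.85
Federal tax withheld: $11,677.80 × 0.277 = $3,234.75
City income tax: $11,677.80 × 0.0231 = $269.76
Social Security (OASDI): $12,773.83 × 0.05 = $638.69
Vision insurance premium: $326.62
(Employer's $170.66 toward vision insurance premium is not withheld from the employee.)
Total deductions = $98.39 + $997.64 + $1,070.85 + $3,234.75 + $269.76 + $638.69 + $326.62 = $6,636.70
Net pay = $12,773.83 − $6,636.70 = $6,137.13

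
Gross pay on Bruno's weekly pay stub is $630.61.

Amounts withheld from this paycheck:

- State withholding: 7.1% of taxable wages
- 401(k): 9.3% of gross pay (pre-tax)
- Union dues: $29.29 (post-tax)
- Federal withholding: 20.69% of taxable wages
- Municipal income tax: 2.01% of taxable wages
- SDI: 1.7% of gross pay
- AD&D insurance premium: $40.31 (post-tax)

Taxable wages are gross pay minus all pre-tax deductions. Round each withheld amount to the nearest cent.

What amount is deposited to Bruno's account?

$321.19

401(k): $630.61 × 0.093 = $58.65
Taxable wages = $630.61 − $58.65 = $571.96
Federal withholding: $571.96 × 0.2069 = $118.34
State withholding: $571.96 × 0.071 = $40.61
Municipal income tax: $571.96 × 0.0201 = $11.50
SDI: $630.61 × 0.017 = $10.72
AD&D insurance premium: $40.31
Union dues: $29.29
Total deductions = $58.65 + $118.34 + $40.61 + $11.50 + $10.72 + $40.31 + $29.29 = $309.42
Net pay = $630.61 − $309.42 = $321.19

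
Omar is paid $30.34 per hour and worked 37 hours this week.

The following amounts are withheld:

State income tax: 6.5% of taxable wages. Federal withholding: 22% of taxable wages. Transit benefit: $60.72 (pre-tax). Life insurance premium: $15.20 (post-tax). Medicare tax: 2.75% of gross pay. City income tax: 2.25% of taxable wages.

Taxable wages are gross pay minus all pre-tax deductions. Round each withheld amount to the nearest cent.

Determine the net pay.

$689.27

Gross pay: 37 × $30.34 = $1122.58
Transit benefit: $60.72
Taxable wages = $1122.58 − $60.72 = $1061.86
City income tax: $1061.86 × 0.0225 = $23.89
Federal withholding: $1061.86 × 0.22 = $233.61
State income tax: $1061.86 × 0.065 = $69.02
Medicare tax: $1122.58 × 0.0275 = $30.87
Life insurance premium: $15.20
Total deductions = $60.72 + $23.89 + $233.61 + $69.02 + $30.87 + $15.20 = $433.31
Net pay = $1122.58 − $433.31 = $689.27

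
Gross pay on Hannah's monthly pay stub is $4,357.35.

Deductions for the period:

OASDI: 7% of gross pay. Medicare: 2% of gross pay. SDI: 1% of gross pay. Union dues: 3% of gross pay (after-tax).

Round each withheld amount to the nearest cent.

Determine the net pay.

$3,790.90

Medicare: $4,357.35 × 0.02 = $87.15
OASDI: $4,357.35 × 0.07 = $305.01
SDI: $4,357.35 × 0.01 = $43.57
Union dues: $4,357.35 × 0.03 = $130.72
Total deductions = $87.15 + $305.01 + $43.57 + $130.72 = $566.45
Net pay = $4,357.35 − $566.45 = $3,790.90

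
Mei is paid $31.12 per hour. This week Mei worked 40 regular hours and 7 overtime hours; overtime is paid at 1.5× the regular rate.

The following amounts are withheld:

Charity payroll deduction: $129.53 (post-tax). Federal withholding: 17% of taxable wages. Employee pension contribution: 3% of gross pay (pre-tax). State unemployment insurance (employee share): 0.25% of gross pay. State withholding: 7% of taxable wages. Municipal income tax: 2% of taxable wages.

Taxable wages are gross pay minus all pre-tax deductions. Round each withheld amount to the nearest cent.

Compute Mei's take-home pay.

$994.60

Regular pay: 40 × $31.12 = $1,244.80
Overtime pay: 7 × $31.12 × 1.5 = $326.76
Gross pay = $1,244.80 + $326.76 = $1,571.56
Employee pension contribution: $1,571.56 × 0.03 = $47.15
Taxable wages = $1,571.56 − $47.15 = $1,524.41
Municipal income tax: $1,524.41 × 0.02 = $30.49
State withholding: $1,524.41 × 0.07 = $106.71
Federal withholding: $1,524.41 × 0.17 = $259.15
State unemployment insurance (employee share): $1,571.56 × 0.0025 = $3.93
Charity payroll deduction: $129.53
Total deductions = $47.15 + $30.49 + $106.71 + $259.15 + $3.93 + $129.53 = $576.96
Net pay = $1,571.56 − $576.96 = $994.60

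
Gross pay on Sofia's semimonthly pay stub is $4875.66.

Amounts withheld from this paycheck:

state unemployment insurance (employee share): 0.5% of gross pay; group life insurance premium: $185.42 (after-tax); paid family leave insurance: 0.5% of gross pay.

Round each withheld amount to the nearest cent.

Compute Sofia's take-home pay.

Paid family leave insurance: $4875.66 × 0.005 = $24.38
State unemployment insurance (employee share): $4875.66 × 0.005 = $24.38
Group life insurance premium: $185.42
Total deductions = $24.38 + $24.38 + $185.42 = $234.18
Net pay = $4875.66 − $234.18 = $4641.48

$4641.48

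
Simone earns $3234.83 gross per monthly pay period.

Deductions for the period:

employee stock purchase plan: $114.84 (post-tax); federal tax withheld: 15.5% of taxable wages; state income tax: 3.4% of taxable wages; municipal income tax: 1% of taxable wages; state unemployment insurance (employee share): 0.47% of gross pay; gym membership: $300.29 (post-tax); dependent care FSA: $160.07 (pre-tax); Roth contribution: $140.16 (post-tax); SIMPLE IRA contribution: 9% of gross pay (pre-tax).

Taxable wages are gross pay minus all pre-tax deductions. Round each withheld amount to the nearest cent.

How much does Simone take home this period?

$1659.20

SIMPLE IRA contribution: $3234.83 × 0.09 = $291.13
Dependent care FSA: $160.07
Pre-tax total = $291.13 + $160.07 = $451.20
Taxable wages = $3234.83 − $451.20 = $2783.63
State income tax: $2783.63 × 0.034 = $94.64
Municipal income tax: $2783.63 × 0.01 = $27.84
Federal tax withheld: $2783.63 × 0.155 = $431.46
State unemployment insurance (employee share): $3234.83 × 0.0047 = $15.20
Roth contribution: $140.16
Employee stock purchase plan: $114.84
Gym membership: $300.29
Total deductions = $291.13 + $160.07 + $94.64 + $27.84 + $431.46 + $15.20 + $140.16 + $114.84 + $300.29 = $1575.63
Net pay = $3234.83 − $1575.63 = $1659.20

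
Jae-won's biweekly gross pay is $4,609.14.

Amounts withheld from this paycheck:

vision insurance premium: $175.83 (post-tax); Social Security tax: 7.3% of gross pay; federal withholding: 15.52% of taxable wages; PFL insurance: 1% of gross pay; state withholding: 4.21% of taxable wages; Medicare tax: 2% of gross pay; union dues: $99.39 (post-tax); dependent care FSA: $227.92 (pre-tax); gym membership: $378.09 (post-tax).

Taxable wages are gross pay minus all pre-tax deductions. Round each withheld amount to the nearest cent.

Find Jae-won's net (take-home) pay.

Dependent care FSA: $227.92
Taxable wages = $4,609.14 − $227.92 = $4,381.22
Federal withholding: $4,381.22 × 0.1552 = $679.97
State withholding: $4,381.22 × 0.0421 = $184.45
Medicare tax: $4,609.14 × 0.02 = $92.18
PFL insurance: $4,609.14 × 0.01 = $46.09
Social Security tax: $4,609.14 × 0.073 = $336.47
Union dues: $99.39
Gym membership: $378.09
Vision insurance premium: $175.83
Total deductions = $227.92 + $679.97 + $184.45 + $92.18 + $46.09 + $336.47 + $99.39 + $378.09 + $175.83 = $2,220.39
Net pay = $4,609.14 − $2,220.39 = $2,388.75

$2,388.75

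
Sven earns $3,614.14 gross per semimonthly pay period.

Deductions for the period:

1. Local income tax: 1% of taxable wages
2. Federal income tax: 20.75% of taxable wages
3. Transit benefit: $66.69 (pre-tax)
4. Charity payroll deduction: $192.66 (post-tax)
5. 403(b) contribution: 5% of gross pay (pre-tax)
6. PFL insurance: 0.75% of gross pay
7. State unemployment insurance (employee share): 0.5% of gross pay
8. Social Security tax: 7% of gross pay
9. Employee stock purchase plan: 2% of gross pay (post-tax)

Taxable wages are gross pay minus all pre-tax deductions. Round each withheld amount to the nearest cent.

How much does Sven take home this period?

$2,071.36

Transit benefit: $66.69
403(b) contribution: $3,614.14 × 0.05 = $180.71
Pre-tax total = $66.69 + $180.71 = $247.40
Taxable wages = $3,614.14 − $247.40 = $3,366.74
Local income tax: $3,366.74 × 0.01 = $33.67
Federal income tax: $3,366.74 × 0.2075 = $698.60
Social Security tax: $3,614.14 × 0.07 = $252.99
State unemployment insurance (employee share): $3,614.14 × 0.005 = $18.07
PFL insurance: $3,614.14 × 0.0075 = $27.11
Employee stock purchase plan: $3,614.14 × 0.02 = $72.28
Charity payroll deduction: $192.66
Total deductions = $66.69 + $180.71 + $33.67 + $698.60 + $252.99 + $18.07 + $27.11 + $72.28 + $192.66 = $1,542.78
Net pay = $3,614.14 − $1,542.78 = $2,071.36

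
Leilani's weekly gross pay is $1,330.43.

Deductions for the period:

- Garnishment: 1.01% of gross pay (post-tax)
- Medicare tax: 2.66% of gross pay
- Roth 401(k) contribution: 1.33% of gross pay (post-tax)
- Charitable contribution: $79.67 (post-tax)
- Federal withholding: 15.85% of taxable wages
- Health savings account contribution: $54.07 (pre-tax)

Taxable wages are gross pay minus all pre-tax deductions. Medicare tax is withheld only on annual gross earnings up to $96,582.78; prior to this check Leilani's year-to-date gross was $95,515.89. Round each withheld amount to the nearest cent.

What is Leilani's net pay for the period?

$934.88

Health savings account contribution: $54.07
Taxable wages = $1,330.43 − $54.07 = $1,276.36
Federal withholding: $1,276.36 × 0.1585 = $202.30
Medicare tax: only $96,582.78 − $95,515.89 = $1,066.89 of this check is subject → $1,066.89 × 0.0266 = $28.38
Charitable contribution: $79.67
Garnishment: $1,330.43 × 0.0101 = $13.44
Roth 401(k) contribution: $1,330.43 × 0.0133 = $17.69
Total deductions = $54.07 + $202.30 + $28.38 + $79.67 + $13.44 + $17.69 = $395.55
Net pay = $1,330.43 − $395.55 = $934.88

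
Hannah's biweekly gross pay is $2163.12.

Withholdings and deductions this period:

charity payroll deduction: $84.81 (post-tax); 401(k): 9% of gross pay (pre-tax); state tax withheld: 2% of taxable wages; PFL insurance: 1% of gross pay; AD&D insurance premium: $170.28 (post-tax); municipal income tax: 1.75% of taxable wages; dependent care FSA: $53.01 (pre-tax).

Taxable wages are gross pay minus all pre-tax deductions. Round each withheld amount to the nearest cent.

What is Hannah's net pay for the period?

401(k): $2163.12 × 0.09 = $194.68
Dependent care FSA: $53.01
Pre-tax total = $194.68 + $53.01 = $247.69
Taxable wages = $2163.12 − $247.69 = $1915.43
Municipal income tax: $1915.43 × 0.0175 = $33.52
State tax withheld: $1915.43 × 0.02 = $38.31
PFL insurance: $2163.12 × 0.01 = $21.63
Charity payroll deduction: $84.81
AD&D insurance premium: $170.28
Total deductions = $194.68 + $53.01 + $33.52 + $38.31 + $21.63 + $84.81 + $170.28 = $596.24
Net pay = $2163.12 − $596.24 = $1566.88

$1566.88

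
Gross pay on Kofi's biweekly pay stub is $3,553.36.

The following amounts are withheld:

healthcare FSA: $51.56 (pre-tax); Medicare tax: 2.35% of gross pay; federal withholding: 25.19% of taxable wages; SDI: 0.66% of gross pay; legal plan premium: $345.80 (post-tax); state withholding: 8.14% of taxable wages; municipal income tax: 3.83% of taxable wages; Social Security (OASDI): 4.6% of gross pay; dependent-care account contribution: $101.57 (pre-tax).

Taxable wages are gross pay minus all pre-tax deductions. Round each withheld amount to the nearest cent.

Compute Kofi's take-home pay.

Healthcare FSA: $51.56
Dependent-care account contribution: $101.57
Pre-tax total = $51.56 + $101.57 = $153.13
Taxable wages = $3,553.36 − $153.13 = $3,400.23
Federal withholding: $3,400.23 × 0.2519 = $856.52
State withholding: $3,400.23 × 0.0814 = $276.78
Municipal income tax: $3,400.23 × 0.0383 = $130.23
Social Security (OASDI): $3,553.36 × 0.046 = $163.45
SDI: $3,553.36 × 0.0066 = $23.45
Medicare tax: $3,553.36 × 0.0235 = $83.50
Legal plan premium: $345.80
Total deductions = $51.56 + $101.57 + $856.52 + $276.78 + $130.23 + $163.45 + $23.45 + $83.50 + $345.80 = $2,032.86
Net pay = $3,553.36 − $2,032.86 = $1,520.50

$1,520.50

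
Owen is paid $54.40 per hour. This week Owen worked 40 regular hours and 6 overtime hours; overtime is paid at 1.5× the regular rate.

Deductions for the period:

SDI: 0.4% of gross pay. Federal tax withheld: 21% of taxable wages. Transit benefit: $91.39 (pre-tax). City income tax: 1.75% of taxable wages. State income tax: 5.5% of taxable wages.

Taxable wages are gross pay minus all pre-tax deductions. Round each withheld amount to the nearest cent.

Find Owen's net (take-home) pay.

Regular pay: 40 × $54.40 = $2176.00
Overtime pay: 6 × $54.40 × 1.5 = $489.60
Gross pay = $2176.00 + $489.60 = $2665.60
Transit benefit: $91.39
Taxable wages = $2665.60 − $91.39 = $2574.21
Federal tax withheld: $2574.21 × 0.21 = $540.58
State income tax: $2574.21 × 0.055 = $141.58
City income tax: $2574.21 × 0.0175 = $45.05
SDI: $2665.60 × 0.004 = $10.66
Total deductions = $91.39 + $540.58 + $141.58 + $45.05 + $10.66 = $829.26
Net pay = $2665.60 − $829.26 = $1836.34

$1836.34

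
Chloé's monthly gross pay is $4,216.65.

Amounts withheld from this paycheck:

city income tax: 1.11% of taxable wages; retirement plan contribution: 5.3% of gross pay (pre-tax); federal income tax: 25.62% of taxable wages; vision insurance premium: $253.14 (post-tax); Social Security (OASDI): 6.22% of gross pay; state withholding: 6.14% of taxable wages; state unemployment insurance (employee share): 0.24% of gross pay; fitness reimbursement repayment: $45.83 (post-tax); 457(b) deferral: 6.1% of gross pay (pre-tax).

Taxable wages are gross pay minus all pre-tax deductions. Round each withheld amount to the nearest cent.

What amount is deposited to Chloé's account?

457(b) deferral: $4,216.65 × 0.061 = $257.22
Retirement plan contribution: $4,216.65 × 0.053 = $223.48
Pre-tax total = $257.22 + $223.48 = $480.70
Taxable wages = $4,216.65 − $480.70 = $3,735.95
City income tax: $3,735.95 × 0.0111 = $41.47
Federal income tax: $3,735.95 × 0.2562 = $957.15
State withholding: $3,735.95 × 0.0614 = $229.39
Social Security (OASDI): $4,216.65 × 0.0622 = $262.28
State unemployment insurance (employee share): $4,216.65 × 0.0024 = $10.12
Fitness reimbursement repayment: $45.83
Vision insurance premium: $253.14
Total deductions = $257.22 + $223.48 + $41.47 + $957.15 + $229.39 + $262.28 + $10.12 + $45.83 + $253.14 = $2,280.08
Net pay = $4,216.65 − $2,280.08 = $1,936.57

$1,936.57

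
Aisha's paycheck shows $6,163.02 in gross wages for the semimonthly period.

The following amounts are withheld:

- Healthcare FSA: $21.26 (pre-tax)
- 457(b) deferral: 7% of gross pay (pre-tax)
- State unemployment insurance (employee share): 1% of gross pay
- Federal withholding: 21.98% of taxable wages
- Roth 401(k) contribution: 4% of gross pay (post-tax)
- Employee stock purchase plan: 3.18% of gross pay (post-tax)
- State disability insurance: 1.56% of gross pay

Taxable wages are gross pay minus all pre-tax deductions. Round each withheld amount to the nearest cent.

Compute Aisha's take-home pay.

$3,854.95

Healthcare FSA: $21.26
457(b) deferral: $6,163.02 × 0.07 = $431.41
Pre-tax total = $21.26 + $431.41 = $452.67
Taxable wages = $6,163.02 − $452.67 = $5,710.35
Federal withholding: $5,710.35 × 0.2198 = $1,255.13
State unemployment insurance (employee share): $6,163.02 × 0.01 = $61.63
State disability insurance: $6,163.02 × 0.0156 = $96.14
Employee stock purchase plan: $6,163.02 × 0.0318 = $195.98
Roth 401(k) contribution: $6,163.02 × 0.04 = $246.52
Total deductions = $21.26 + $431.41 + $1,255.13 + $61.63 + $96.14 + $195.98 + $246.52 = $2,308.07
Net pay = $6,163.02 − $2,308.07 = $3,854.95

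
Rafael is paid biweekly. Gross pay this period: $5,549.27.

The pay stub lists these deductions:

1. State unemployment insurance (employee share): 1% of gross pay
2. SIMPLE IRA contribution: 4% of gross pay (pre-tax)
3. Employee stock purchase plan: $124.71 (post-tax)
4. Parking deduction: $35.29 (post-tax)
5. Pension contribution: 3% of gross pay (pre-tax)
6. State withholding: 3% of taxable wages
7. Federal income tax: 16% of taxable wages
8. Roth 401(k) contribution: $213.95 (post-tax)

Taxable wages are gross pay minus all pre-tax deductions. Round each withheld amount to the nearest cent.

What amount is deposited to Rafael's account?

$3,750.83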